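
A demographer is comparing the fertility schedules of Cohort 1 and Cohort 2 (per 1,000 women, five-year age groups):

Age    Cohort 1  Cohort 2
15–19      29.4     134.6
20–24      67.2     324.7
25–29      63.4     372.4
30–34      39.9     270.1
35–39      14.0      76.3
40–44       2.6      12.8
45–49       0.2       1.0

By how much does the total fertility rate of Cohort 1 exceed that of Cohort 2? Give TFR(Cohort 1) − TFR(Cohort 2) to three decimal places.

Cohort 1:
  Sum of ASFRs = 29.4 + 67.2 + 63.4 + 39.9 + 14.0 + 2.6 + 0.2 = 216.7
  TFR = 5 × 216.7 / 1000 = 1.0835
Cohort 2:
  Sum of ASFRs = 134.6 + 324.7 + 372.4 + 270.1 + 76.3 + 12.8 + 1.0 = 1191.9
  TFR = 5 × 1191.9 / 1000 = 5.9595
Difference = 1.0835 − 5.9595 = -4.876

-4.876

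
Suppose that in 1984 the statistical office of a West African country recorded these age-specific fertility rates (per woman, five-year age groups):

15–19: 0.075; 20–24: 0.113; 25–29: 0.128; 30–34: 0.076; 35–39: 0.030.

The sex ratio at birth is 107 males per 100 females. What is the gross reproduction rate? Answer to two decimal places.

Proportion female at birth = 100 / (100 + 107) = 0.48309.
Sum of ASFRs = 0.075 + 0.113 + 0.128 + 0.076 + 0.030 = 0.422
TFR = 5 × 0.422 = 2.11
GRR = 0.48309 × 2.11 = 1.01932

1.02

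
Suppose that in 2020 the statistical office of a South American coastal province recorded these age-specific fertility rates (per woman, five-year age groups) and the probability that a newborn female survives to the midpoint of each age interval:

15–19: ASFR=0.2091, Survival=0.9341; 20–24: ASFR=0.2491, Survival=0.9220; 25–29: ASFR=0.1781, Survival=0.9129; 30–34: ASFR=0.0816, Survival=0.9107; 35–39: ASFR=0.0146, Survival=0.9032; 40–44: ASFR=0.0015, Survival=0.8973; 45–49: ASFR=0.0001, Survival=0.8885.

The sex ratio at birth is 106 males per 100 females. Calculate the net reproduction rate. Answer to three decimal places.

Proportion female at birth = 100 / (100 + 106) = 0.48544.
Per-age-group product (5 × ASFR × survival probability):
  15–19: 5 × 0.2091 × 0.9341 = 0.97660
  20–24: 5 × 0.2491 × 0.9220 = 1.14835
  25–29: 5 × 0.1781 × 0.9129 = 0.81294
  30–34: 5 × 0.0816 × 0.9107 = 0.37157
  35–39: 5 × 0.0146 × 0.9032 = 0.06593
  40–44: 5 × 0.0015 × 0.8973 = 0.00673
  45–49: 5 × 0.0001 × 0.8885 = 0.00044
Sum = 3.38256
NRR = 0.48544 × 3.38256 = 1.64203

1.642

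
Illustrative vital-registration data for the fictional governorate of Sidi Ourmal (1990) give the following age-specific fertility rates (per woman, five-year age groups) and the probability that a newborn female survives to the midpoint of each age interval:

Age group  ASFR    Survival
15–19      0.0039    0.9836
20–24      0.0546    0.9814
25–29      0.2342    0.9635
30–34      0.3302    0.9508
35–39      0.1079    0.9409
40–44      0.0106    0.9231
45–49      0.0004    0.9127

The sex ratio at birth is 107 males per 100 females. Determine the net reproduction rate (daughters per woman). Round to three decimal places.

Proportion female at birth = 100 / (100 + 107) = 0.48309.
Weighting each age-specific rate by interval width and survival:
  15–19: 5 × 0.0039 × 0.9836 = 0.01918
  20–24: 5 × 0.0546 × 0.9814 = 0.26792
  25–29: 5 × 0.2342 × 0.9635 = 1.12826
  30–34: 5 × 0.3302 × 0.9508 = 1.56977
  35–39: 5 × 0.1079 × 0.9409 = 0.50762
  40–44: 5 × 0.0106 × 0.9231 = 0.04892
  45–49: 5 × 0.0004 × 0.9127 = 0.00183
Sum = 3.54350
NRR = 0.48309 × 3.54350 = 1.71183
NRR > 1, so each generation more than replaces itself.

1.712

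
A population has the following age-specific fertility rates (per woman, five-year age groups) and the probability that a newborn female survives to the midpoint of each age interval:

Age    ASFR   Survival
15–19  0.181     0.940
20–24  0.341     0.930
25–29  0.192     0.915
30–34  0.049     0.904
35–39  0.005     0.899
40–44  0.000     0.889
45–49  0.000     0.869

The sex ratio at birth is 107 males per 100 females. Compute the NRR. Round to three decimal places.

Proportion female at birth = 100 / (100 + 107) = 0.48309.
Each age group contributes 5 × ASFR × survival:
  15–19: 5 × 0.181 × 0.940 = 0.85070
  20–24: 5 × 0.341 × 0.930 = 1.58565
  25–29: 5 × 0.192 × 0.915 = 0.87840
  30–34: 5 × 0.049 × 0.904 = 0.22148
  35–39: 5 × 0.005 × 0.899 = 0.02248
  40–44: 5 × 0.000 × 0.889 = 0.00000
  45–49: 5 × 0.000 × 0.869 = 0.00000
Sum = 3.55871
NRR = 0.48309 × 3.55871 = 1.71918
With NRR above 1 the population is above replacement fertility.

1.719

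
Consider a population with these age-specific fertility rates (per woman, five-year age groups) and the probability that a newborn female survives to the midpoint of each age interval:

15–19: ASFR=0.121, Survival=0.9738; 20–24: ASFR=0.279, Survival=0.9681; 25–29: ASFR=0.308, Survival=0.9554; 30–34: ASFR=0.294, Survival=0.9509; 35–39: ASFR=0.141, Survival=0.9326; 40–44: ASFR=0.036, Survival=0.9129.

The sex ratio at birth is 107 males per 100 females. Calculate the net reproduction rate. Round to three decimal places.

2.720

Proportion female at birth = 100 / (100 + 107) = 0.48309.
Weighting each age-specific rate by interval width and survival:
  15–19: 5 × 0.121 × 0.9738 = 0.58915
  20–24: 5 × 0.279 × 0.9681 = 1.35050
  25–29: 5 × 0.308 × 0.9554 = 1.47132
  30–34: 5 × 0.294 × 0.9509 = 1.39782
  35–39: 5 × 0.141 × 0.9326 = 0.65748
  40–44: 5 × 0.036 × 0.9129 = 0.16432
Sum = 5.63059
NRR = 0.48309 × 5.63059 = 2.72008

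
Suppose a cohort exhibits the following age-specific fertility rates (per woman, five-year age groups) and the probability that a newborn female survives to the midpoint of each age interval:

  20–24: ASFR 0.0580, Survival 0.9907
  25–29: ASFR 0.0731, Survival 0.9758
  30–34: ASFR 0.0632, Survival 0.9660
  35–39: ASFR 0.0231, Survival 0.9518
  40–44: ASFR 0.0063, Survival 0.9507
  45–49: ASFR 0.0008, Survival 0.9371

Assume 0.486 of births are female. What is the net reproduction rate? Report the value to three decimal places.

Proportion female at birth = 0.486.
Each age group contributes 5 × ASFR × survival:
  20–24: 5 × 0.0580 × 0.9907 = 0.28730
  25–29: 5 × 0.0731 × 0.9758 = 0.35665
  30–34: 5 × 0.0632 × 0.9660 = 0.30526
  35–39: 5 × 0.0231 × 0.9518 = 0.10993
  40–44: 5 × 0.0063 × 0.9507 = 0.02995
  45–49: 5 × 0.0008 × 0.9371 = 0.00375
Sum = 1.09284
NRR = 0.486 × 1.09284 = 0.53112
NRR < 1, so the cohort does not fully replace itself.

0.531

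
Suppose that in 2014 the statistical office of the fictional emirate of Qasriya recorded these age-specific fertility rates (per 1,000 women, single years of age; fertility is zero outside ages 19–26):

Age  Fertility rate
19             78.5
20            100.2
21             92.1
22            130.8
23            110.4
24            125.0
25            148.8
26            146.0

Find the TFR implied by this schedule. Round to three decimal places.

Sum of ASFRs = 78.5 + 100.2 + 92.1 + 130.8 + 110.4 + 125.0 + 148.8 + 146.0 = 931.8
TFR = 931.8 / 1000 = 0.9318

0.932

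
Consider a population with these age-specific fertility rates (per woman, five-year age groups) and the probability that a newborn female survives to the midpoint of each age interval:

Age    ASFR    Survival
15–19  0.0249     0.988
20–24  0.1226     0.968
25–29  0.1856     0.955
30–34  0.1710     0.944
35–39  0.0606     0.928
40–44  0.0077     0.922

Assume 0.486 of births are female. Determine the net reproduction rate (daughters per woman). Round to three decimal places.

1.325

Proportion female at birth = 0.486.
Each age group contributes 5 × ASFR × survival:
  15–19: 5 × 0.0249 × 0.988 = 0.12301
  20–24: 5 × 0.1226 × 0.968 = 0.59338
  25–29: 5 × 0.1856 × 0.955 = 0.88624
  30–34: 5 × 0.1710 × 0.944 = 0.80712
  35–39: 5 × 0.0606 × 0.928 = 0.28118
  40–44: 5 × 0.0077 × 0.922 = 0.03550
Sum = 2.72643
NRR = 0.486 × 2.72643 = 1.32504
NRR > 1, so each generation more than replaces itself.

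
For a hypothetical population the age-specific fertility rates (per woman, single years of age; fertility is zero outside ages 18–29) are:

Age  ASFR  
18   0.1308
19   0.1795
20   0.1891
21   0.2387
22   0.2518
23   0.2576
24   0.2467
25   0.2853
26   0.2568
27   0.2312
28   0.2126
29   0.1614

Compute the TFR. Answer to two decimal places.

Sum of ASFRs = 0.1308 + 0.1795 + 0.1891 + 0.2387 + 0.2518 + 0.2576 + 0.2467 + 0.2853 + 0.2568 + 0.2312 + 0.2126 + 0.1614 = 2.6415
TFR = 2.6415

2.64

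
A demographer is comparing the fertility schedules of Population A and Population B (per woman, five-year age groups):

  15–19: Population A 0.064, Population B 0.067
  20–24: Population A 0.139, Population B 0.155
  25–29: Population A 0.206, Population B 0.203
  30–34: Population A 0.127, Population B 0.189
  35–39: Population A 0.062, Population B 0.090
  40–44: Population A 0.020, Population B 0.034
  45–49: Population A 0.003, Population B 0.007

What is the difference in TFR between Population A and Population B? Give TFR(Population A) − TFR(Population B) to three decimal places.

-0.620

Population A:
  Sum of ASFRs = 0.064 + 0.139 + 0.206 + 0.127 + 0.062 + 0.020 + 0.003 = 0.621
  TFR = 5 × 0.621 = 3.105
Population B:
  Sum of ASFRs = 0.067 + 0.155 + 0.203 + 0.189 + 0.090 + 0.034 + 0.007 = 0.745
  TFR = 5 × 0.745 = 3.725
Difference = 3.105 − 3.725 = -0.62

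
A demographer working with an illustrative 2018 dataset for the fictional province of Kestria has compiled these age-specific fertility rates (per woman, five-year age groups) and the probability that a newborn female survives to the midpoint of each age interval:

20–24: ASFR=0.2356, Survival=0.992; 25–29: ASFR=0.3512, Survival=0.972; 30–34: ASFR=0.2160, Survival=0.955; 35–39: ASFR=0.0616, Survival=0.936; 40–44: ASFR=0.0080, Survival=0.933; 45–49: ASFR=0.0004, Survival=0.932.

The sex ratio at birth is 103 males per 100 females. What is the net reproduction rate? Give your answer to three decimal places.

Proportion female at birth = 100 / (100 + 103) = 0.49261.
Each age group contributes 5 × ASFR × survival:
  20–24: 5 × 0.2356 × 0.992 = 1.16858
  25–29: 5 × 0.3512 × 0.972 = 1.70683
  30–34: 5 × 0.2160 × 0.955 = 1.03140
  35–39: 5 × 0.0616 × 0.936 = 0.28829
  40–44: 5 × 0.0080 × 0.933 = 0.03732
  45–49: 5 × 0.0004 × 0.932 = 0.00186
Sum = 4.23428
NRR = 0.49261 × 4.23428 = 2.08585

2.086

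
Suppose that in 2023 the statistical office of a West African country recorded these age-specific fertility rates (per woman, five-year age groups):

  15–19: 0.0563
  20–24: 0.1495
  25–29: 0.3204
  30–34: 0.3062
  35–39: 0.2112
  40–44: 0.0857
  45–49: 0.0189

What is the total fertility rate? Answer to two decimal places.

5.74

Sum of ASFRs = 0.0563 + 0.1495 + 0.3204 + 0.3062 + 0.2112 + 0.0857 + 0.0189 = 1.1482
TFR = 5 × 1.1482 = 5.741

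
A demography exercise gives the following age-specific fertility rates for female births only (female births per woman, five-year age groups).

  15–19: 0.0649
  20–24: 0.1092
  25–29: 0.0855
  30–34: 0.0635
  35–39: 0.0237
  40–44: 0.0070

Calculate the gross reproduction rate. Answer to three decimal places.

1.769

Sum of female ASFRs = 0.0649 + 0.1092 + 0.0855 + 0.0635 + 0.0237 + 0.0070 = 0.3538
GRR = 5 × 0.3538 = 1.769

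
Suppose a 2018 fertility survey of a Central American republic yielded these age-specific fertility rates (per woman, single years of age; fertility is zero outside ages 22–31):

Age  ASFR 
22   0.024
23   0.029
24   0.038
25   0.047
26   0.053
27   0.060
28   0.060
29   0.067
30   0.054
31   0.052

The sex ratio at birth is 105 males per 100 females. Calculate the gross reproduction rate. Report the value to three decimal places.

Proportion female at birth = 100 / (100 + 105) = 0.48780.
Sum of ASFRs = 0.024 + 0.029 + 0.038 + 0.047 + 0.053 + 0.060 + 0.060 + 0.067 + 0.054 + 0.052 = 0.484
TFR = 0.484
GRR = 0.48780 × 0.484 = 0.23610

0.236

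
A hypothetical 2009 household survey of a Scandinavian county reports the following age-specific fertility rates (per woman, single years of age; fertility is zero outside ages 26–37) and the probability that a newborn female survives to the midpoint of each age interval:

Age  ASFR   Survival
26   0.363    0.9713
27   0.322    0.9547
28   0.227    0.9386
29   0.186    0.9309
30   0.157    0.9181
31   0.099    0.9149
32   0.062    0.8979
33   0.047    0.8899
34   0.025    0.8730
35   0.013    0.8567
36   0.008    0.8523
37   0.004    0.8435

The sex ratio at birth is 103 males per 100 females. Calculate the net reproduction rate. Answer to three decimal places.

0.700

Proportion female at birth = 100 / (100 + 103) = 0.49261.
Weighting each age-specific rate by interval width and survival:
  26: 1 × 0.363 × 0.9713 = 0.35258
  27: 1 × 0.322 × 0.9547 = 0.30741
  28: 1 × 0.227 × 0.9386 = 0.21306
  29: 1 × 0.186 × 0.9309 = 0.17315
  30: 1 × 0.157 × 0.9181 = 0.14414
  31: 1 × 0.099 × 0.9149 = 0.09058
  32: 1 × 0.062 × 0.8979 = 0.05567
  33: 1 × 0.047 × 0.8899 = 0.04183
  34: 1 × 0.025 × 0.8730 = 0.02183
  35: 1 × 0.013 × 0.8567 = 0.01114
  36: 1 × 0.008 × 0.8523 = 0.00682
  37: 1 × 0.004 × 0.8435 = 0.00337
Sum = 1.42158
NRR = 0.49261 × 1.42158 = 0.70028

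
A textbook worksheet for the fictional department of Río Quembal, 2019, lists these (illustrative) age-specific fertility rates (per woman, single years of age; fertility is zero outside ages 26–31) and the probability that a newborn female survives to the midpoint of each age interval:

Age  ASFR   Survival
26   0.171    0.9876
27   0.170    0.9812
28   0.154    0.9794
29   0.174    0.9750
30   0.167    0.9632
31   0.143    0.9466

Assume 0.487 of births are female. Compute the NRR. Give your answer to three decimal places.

0.464

Proportion female at birth = 0.487.
Per-age-group product (1 × ASFR × survival probability):
  26: 1 × 0.171 × 0.9876 = 0.16888
  27: 1 × 0.170 × 0.9812 = 0.16680
  28: 1 × 0.154 × 0.9794 = 0.15083
  29: 1 × 0.174 × 0.9750 = 0.16965
  30: 1 × 0.167 × 0.9632 = 0.16085
  31: 1 × 0.143 × 0.9466 = 0.13536
Sum = 0.95237
NRR = 0.487 × 0.95237 = 0.46380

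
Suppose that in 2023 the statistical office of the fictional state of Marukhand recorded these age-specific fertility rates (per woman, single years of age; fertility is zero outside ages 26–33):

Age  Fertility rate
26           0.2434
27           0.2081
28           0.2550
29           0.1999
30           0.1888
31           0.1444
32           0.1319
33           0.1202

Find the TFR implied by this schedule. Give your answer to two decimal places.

Sum of ASFRs = 0.2434 + 0.2081 + 0.2550 + 0.1999 + 0.1888 + 0.1444 + 0.1319 + 0.1202 = 1.4917
TFR = 1.4917

1.49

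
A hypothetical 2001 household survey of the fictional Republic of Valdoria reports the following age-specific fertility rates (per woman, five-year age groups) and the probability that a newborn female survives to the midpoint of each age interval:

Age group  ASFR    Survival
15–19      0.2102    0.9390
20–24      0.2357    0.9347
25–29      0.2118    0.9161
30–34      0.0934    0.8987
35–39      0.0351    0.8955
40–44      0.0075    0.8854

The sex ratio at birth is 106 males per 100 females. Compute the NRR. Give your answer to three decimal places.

Proportion female at birth = 100 / (100 + 106) = 0.48544.
Per-age-group product (5 × ASFR × survival probability):
  15–19: 5 × 0.2102 × 0.9390 = 0.98689
  20–24: 5 × 0.2357 × 0.9347 = 1.10154
  25–29: 5 × 0.2118 × 0.9161 = 0.97015
  30–34: 5 × 0.0934 × 0.8987 = 0.41969
  35–39: 5 × 0.0351 × 0.8955 = 0.15716
  40–44: 5 × 0.0075 × 0.8854 = 0.03320
Sum = 3.66863
NRR = 0.48544 × 3.66863 = 1.78090

1.781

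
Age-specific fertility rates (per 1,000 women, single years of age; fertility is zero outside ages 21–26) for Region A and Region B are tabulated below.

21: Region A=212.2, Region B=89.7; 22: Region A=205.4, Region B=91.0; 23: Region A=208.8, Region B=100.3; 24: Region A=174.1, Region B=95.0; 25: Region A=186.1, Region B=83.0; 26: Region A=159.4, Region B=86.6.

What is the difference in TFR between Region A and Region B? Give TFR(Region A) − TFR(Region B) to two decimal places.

0.60

Region A:
  Sum of ASFRs = 212.2 + 205.4 + 208.8 + 174.1 + 186.1 + 159.4 = 1146.0
  TFR = 1146.0 / 1000 = 1.146
Region B:
  Sum of ASFRs = 89.7 + 91.0 + 100.3 + 95.0 + 83.0 + 86.6 = 545.6
  TFR = 545.6 / 1000 = 0.5456
Difference = 1.146 − 0.5456 = 0.6004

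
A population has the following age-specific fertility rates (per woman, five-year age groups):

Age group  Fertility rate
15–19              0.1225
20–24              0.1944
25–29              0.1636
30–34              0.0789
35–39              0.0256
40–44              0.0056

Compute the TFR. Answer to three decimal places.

Sum of ASFRs = 0.1225 + 0.1944 + 0.1636 + 0.0789 + 0.0256 + 0.0056 = 0.5906
TFR = 5 × 0.5906 = 2.953

2.953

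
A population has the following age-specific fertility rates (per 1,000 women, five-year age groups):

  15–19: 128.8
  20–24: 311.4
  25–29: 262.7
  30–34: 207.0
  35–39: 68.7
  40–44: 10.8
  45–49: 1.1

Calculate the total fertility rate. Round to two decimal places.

Sum of ASFRs = 128.8 + 311.4 + 262.7 + 207.0 + 68.7 + 10.8 + 1.1 = 990.5
TFR = 5 × 990.5 / 1000 = 4.9525

4.95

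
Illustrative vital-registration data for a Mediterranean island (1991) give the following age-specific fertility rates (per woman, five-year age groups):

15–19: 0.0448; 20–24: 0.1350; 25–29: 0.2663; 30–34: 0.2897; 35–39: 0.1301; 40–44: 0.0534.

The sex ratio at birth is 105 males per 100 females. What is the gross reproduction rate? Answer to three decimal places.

Proportion female at birth = 100 / (100 + 105) = 0.48780.
Sum of ASFRs = 0.0448 + 0.1350 + 0.2663 + 0.2897 + 0.1301 + 0.0534 = 0.9193
TFR = 5 × 0.9193 = 4.5965
GRR = 0.48780 × 4.5965 = 2.24217

2.242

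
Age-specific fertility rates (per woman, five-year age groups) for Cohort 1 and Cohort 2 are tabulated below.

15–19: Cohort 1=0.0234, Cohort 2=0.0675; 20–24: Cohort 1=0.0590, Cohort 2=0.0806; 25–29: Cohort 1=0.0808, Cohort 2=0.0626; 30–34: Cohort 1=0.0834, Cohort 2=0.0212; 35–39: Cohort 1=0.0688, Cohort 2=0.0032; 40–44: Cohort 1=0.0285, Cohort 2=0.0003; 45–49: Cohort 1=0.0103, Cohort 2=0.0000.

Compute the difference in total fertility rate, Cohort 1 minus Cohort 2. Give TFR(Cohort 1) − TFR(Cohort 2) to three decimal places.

Cohort 1:
  Sum of ASFRs = 0.0234 + 0.0590 + 0.0808 + 0.0834 + 0.0688 + 0.0285 + 0.0103 = 0.3542
  TFR = 5 × 0.3542 = 1.771
Cohort 2:
  Sum of ASFRs = 0.0675 + 0.0806 + 0.0626 + 0.0212 + 0.0032 + 0.0003 + 0.0000 = 0.2354
  TFR = 5 × 0.2354 = 1.177
Difference = 1.771 − 1.177 = 0.594

0.594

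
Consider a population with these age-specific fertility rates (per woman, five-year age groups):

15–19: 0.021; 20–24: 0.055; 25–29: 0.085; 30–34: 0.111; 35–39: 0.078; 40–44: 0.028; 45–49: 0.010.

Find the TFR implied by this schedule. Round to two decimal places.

1.94

Sum of ASFRs = 0.021 + 0.055 + 0.085 + 0.111 + 0.078 + 0.028 + 0.010 = 0.388
TFR = 5 × 0.388 = 1.94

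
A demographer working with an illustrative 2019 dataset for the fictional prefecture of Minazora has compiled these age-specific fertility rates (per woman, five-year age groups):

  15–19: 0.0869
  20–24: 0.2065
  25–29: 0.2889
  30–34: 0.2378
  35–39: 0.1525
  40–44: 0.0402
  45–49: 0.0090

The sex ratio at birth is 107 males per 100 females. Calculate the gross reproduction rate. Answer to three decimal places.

Proportion female at birth = 100 / (100 + 107) = 0.48309.
Sum of ASFRs = 0.0869 + 0.2065 + 0.2889 + 0.2378 + 0.1525 + 0.0402 + 0.0090 = 1.0218
TFR = 5 × 1.0218 = 5.109
GRR = 0.48309 × 5.109 = 2.46811

2.468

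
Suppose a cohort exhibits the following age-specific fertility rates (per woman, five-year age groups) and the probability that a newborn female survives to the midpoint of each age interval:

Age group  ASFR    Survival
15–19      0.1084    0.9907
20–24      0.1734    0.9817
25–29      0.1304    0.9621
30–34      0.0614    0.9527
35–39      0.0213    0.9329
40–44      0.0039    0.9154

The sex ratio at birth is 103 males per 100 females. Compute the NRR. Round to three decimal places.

Proportion female at birth = 100 / (100 + 103) = 0.49261.
Each age group contributes 5 × ASFR × survival:
  15–19: 5 × 0.1084 × 0.9907 = 0.53696
  20–24: 5 × 0.1734 × 0.9817 = 0.85113
  25–29: 5 × 0.1304 × 0.9621 = 0.62729
  30–34: 5 × 0.0614 × 0.9527 = 0.29248
  35–39: 5 × 0.0213 × 0.9329 = 0.09935
  40–44: 5 × 0.0039 × 0.9154 = 0.01785
Sum = 2.42506
NRR = 0.49261 × 2.42506 = 1.19461

1.195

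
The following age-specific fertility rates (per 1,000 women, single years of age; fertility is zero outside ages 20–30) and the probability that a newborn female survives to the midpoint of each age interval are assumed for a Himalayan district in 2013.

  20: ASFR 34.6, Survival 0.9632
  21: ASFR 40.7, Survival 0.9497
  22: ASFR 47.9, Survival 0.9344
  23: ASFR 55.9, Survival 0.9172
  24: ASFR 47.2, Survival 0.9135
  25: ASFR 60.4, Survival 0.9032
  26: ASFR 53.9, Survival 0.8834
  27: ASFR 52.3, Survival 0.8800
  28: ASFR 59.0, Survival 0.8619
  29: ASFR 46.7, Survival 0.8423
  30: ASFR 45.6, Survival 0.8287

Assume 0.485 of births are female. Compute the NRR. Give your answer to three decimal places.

Proportion female at birth = 0.485.
Weighting each age-specific rate by interval width and survival:
  20: 1 × 34.6/1000 × 0.9632 = 0.03333
  21: 1 × 40.7/1000 × 0.9497 = 0.03865
  22: 1 × 47.9/1000 × 0.9344 = 0.04476
  23: 1 × 55.9/1000 × 0.9172 = 0.05127
  24: 1 × 47.2/1000 × 0.9135 = 0.04312
  25: 1 × 60.4/1000 × 0.9032 = 0.05455
  26: 1 × 53.9/1000 × 0.8834 = 0.04762
  27: 1 × 52.3/1000 × 0.8800 = 0.04602
  28: 1 × 59.0/1000 × 0.8619 = 0.05085
  29: 1 × 46.7/1000 × 0.8423 = 0.03934
  30: 1 × 45.6/1000 × 0.8287 = 0.03779
Sum = 0.48730
NRR = 0.485 × 0.48730 = 0.23634
With NRR below 1 the population is below replacement fertility.

0.236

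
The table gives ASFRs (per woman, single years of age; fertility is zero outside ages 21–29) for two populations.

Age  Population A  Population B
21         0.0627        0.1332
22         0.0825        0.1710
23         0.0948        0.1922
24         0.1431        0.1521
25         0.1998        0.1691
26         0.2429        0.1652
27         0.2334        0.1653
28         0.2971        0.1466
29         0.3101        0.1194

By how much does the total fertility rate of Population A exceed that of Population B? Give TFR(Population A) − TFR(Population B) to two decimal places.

Population A:
  Sum of ASFRs = 0.0627 + 0.0825 + 0.0948 + 0.1431 + 0.1998 + 0.2429 + 0.2334 + 0.2971 + 0.3101 = 1.6664
  TFR = 1.6664
Population B:
  Sum of ASFRs = 0.1332 + 0.1710 + 0.1922 + 0.1521 + 0.1691 + 0.1652 + 0.1653 + 0.1466 + 0.1194 = 1.4141
  TFR = 1.4141
Difference = 1.6664 − 1.4141 = 0.2523

0.25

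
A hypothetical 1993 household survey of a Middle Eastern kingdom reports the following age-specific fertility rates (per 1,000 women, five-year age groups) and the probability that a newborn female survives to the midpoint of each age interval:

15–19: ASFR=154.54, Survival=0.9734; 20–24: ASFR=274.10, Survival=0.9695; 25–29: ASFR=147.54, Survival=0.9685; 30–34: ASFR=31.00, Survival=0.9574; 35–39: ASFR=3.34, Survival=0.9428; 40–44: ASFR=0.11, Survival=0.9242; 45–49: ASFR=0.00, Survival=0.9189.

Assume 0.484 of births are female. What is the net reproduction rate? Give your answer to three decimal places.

1.433

Proportion female at birth = 0.484.
Weighting each age-specific rate by interval width and survival:
  15–19: 5 × 154.54/1000 × 0.9734 = 0.75215
  20–24: 5 × 274.10/1000 × 0.9695 = 1.32870
  25–29: 5 × 147.54/1000 × 0.9685 = 0.71446
  30–34: 5 × 31.00/1000 × 0.9574 = 0.14840
  35–39: 5 × 3.34/1000 × 0.9428 = 0.01574
  40–44: 5 × 0.11/1000 × 0.9242 = 0.00051
  45–49: 5 × 0.00/1000 × 0.9189 = 0.00000
Sum = 2.95996
NRR = 0.484 × 2.95996 = 1.43262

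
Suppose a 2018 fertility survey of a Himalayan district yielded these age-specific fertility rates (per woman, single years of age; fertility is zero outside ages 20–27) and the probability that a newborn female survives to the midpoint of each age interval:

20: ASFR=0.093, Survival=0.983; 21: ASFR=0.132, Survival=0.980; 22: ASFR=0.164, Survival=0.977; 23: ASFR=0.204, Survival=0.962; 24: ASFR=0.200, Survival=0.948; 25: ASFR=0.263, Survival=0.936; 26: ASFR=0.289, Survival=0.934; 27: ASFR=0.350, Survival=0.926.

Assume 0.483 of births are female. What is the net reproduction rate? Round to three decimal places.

Proportion female at birth = 0.483.
Survival-weighted fertility by age (1·fₓ·Sₓ):
  20: 1 × 0.093 × 0.983 = 0.09142
  21: 1 × 0.132 × 0.980 = 0.12936
  22: 1 × 0.164 × 0.977 = 0.16023
  23: 1 × 0.204 × 0.962 = 0.19625
  24: 1 × 0.200 × 0.948 = 0.18960
  25: 1 × 0.263 × 0.936 = 0.24617
  26: 1 × 0.289 × 0.934 = 0.26993
  27: 1 × 0.350 × 0.926 = 0.32410
Sum = 1.60706
NRR = 0.483 × 1.60706 = 0.77621
With NRR below 1 the population is below replacement fertility.

0.776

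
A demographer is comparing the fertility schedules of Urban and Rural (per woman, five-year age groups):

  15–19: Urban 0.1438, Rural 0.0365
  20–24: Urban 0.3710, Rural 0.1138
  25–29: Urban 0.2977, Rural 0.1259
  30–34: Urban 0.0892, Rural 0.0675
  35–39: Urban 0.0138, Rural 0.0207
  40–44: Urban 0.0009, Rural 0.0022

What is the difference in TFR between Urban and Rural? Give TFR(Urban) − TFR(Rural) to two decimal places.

2.75

Urban:
  Sum of ASFRs = 0.1438 + 0.3710 + 0.2977 + 0.0892 + 0.0138 + 0.0009 = 0.9164
  TFR = 5 × 0.9164 = 4.582
Rural:
  Sum of ASFRs = 0.0365 + 0.1138 + 0.1259 + 0.0675 + 0.0207 + 0.0022 = 0.3666
  TFR = 5 × 0.3666 = 1.833
Difference = 4.582 − 1.833 = 2.749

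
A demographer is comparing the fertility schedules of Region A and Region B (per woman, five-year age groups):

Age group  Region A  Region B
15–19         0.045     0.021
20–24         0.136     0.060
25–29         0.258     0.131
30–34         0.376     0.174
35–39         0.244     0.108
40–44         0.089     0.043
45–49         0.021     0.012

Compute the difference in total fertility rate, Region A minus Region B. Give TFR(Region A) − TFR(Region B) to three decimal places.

3.100

Region A:
  Sum of ASFRs = 0.045 + 0.136 + 0.258 + 0.376 + 0.244 + 0.089 + 0.021 = 1.169
  TFR = 5 × 1.169 = 5.845
Region B:
  Sum of ASFRs = 0.021 + 0.060 + 0.131 + 0.174 + 0.108 + 0.043 + 0.012 = 0.549
  TFR = 5 × 0.549 = 2.745
Difference = 5.845 − 2.745 = 3.1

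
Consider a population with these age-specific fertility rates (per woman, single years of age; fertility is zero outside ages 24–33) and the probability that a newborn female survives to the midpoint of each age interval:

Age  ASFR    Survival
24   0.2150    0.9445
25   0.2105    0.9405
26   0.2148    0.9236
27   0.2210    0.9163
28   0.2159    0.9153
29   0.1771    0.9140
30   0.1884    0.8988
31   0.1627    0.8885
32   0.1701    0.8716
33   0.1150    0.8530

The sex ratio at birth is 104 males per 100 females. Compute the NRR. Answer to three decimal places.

0.844

Proportion female at birth = 100 / (100 + 104) = 0.49020.
Each age group contributes 1 × ASFR × survival:
  24: 1 × 0.2150 × 0.9445 = 0.20307
  25: 1 × 0.2105 × 0.9405 = 0.19798
  26: 1 × 0.2148 × 0.9236 = 0.19839
  27: 1 × 0.2210 × 0.9163 = 0.20250
  28: 1 × 0.2159 × 0.9153 = 0.19761
  29: 1 × 0.1771 × 0.9140 = 0.16187
  30: 1 × 0.1884 × 0.8988 = 0.16933
  31: 1 × 0.1627 × 0.8885 = 0.14456
  32: 1 × 0.1701 × 0.8716 = 0.14826
  33: 1 × 0.1150 × 0.8530 = 0.09810
Sum = 1.72167
NRR = 0.49020 × 1.72167 = 0.84396
With NRR below 1 the population is below replacement fertility.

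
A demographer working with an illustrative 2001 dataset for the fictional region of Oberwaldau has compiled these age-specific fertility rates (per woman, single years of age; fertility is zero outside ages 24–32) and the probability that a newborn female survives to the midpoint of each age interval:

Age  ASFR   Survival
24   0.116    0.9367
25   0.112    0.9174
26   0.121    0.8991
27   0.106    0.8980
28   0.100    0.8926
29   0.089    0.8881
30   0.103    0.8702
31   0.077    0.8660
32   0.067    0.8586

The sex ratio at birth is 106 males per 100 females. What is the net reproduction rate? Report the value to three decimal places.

Proportion female at birth = 100 / (100 + 106) = 0.48544.
Weighting each age-specific rate by interval width and survival:
  24: 1 × 0.116 × 0.9367 = 0.10866
  25: 1 × 0.112 × 0.9174 = 0.10275
  26: 1 × 0.121 × 0.8991 = 0.10879
  27: 1 × 0.106 × 0.8980 = 0.09519
  28: 1 × 0.100 × 0.8926 = 0.08926
  29: 1 × 0.089 × 0.8881 = 0.07904
  30: 1 × 0.103 × 0.8702 = 0.08963
  31: 1 × 0.077 × 0.8660 = 0.06668
  32: 1 × 0.067 × 0.8586 = 0.05753
Sum = 0.79753
NRR = 0.48544 × 0.79753 = 0.38715
NRR < 1, so the cohort does not fully replace itself.

0.387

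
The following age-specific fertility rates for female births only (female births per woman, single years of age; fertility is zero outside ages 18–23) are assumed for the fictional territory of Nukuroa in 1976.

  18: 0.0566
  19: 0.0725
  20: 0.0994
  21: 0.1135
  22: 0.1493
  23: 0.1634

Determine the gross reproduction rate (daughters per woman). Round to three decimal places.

0.655

Sum of female ASFRs = 0.0566 + 0.0725 + 0.0994 + 0.1135 + 0.1493 + 0.1634 = 0.6547
GRR = 0.6547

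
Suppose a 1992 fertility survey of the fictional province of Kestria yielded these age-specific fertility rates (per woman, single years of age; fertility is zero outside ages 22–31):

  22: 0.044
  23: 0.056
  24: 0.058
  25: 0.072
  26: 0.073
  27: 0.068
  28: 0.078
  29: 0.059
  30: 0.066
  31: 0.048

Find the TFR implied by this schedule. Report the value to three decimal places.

Sum of ASFRs = 0.044 + 0.056 + 0.058 + 0.072 + 0.073 + 0.068 + 0.078 + 0.059 + 0.066 + 0.048 = 0.622
TFR = 0.622

0.622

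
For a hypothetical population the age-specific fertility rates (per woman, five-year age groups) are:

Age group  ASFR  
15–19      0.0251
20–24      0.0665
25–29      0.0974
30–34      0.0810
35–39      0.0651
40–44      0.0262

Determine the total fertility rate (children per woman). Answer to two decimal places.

Sum of ASFRs = 0.0251 + 0.0665 + 0.0974 + 0.0810 + 0.0651 + 0.0262 = 0.3613
TFR = 5 × 0.3613 = 1.8065

1.81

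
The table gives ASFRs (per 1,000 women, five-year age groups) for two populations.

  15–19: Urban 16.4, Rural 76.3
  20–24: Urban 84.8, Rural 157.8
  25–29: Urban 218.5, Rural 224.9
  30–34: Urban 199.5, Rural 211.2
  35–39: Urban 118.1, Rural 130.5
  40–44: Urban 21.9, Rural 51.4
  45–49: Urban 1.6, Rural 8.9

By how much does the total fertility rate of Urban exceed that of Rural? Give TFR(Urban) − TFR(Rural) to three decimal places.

-1.001

Urban:
  Sum of ASFRs = 16.4 + 84.8 + 218.5 + 199.5 + 118.1 + 21.9 + 1.6 = 660.8
  TFR = 5 × 660.8 / 1000 = 3.304
Rural:
  Sum of ASFRs = 76.3 + 157.8 + 224.9 + 211.2 + 130.5 + 51.4 + 8.9 = 861.0
  TFR = 5 × 861.0 / 1000 = 4.305
Difference = 3.304 − 4.305 = -1.001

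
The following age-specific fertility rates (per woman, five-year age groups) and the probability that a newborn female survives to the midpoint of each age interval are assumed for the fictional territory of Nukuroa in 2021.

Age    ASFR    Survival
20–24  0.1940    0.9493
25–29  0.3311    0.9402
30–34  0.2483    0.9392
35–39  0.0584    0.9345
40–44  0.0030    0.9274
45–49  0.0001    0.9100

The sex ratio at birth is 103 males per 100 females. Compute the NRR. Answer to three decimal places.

Proportion female at birth = 100 / (100 + 103) = 0.49261.
Weighting each age-specific rate by interval width and survival:
  20–24: 5 × 0.1940 × 0.9493 = 0.92082
  25–29: 5 × 0.3311 × 0.9402 = 1.55650
  30–34: 5 × 0.2483 × 0.9392 = 1.16602
  35–39: 5 × 0.0584 × 0.9345 = 0.27287
  40–44: 5 × 0.0030 × 0.9274 = 0.01391
  45–49: 5 × 0.0001 × 0.9100 = 0.00046
Sum = 3.93058
NRR = 0.49261 × 3.93058 = 1.93624
With NRR above 1 the population is above replacement fertility.

1.936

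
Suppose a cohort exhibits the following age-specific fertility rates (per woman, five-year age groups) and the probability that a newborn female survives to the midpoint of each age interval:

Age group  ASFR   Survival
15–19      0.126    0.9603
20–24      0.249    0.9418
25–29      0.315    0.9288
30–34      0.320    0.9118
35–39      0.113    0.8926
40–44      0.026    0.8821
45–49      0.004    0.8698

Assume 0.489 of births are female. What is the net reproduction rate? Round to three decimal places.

Proportion female at birth = 0.489.
Each age group contributes 5 × ASFR × survival:
  15–19: 5 × 0.126 × 0.9603 = 0.60499
  20–24: 5 × 0.249 × 0.9418 = 1.17254
  25–29: 5 × 0.315 × 0.9288 = 1.46286
  30–34: 5 × 0.320 × 0.9118 = 1.45888
  35–39: 5 × 0.113 × 0.8926 = 0.50432
  40–44: 5 × 0.026 × 0.8821 = 0.11467
  45–49: 5 × 0.004 × 0.8698 = 0.01740
Sum = 5.33566
NRR = 0.489 × 5.33566 = 2.60914

2.609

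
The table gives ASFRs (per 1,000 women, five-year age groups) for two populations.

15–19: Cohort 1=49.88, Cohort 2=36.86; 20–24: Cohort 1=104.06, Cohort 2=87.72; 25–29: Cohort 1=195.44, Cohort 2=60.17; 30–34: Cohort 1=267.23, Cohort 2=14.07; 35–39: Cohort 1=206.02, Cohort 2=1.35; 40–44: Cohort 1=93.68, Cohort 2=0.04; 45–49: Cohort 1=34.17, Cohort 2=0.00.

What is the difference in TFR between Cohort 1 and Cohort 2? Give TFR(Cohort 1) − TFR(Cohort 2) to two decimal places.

Cohort 1:
  Sum of ASFRs = 49.88 + 104.06 + 195.44 + 267.23 + 206.02 + 93.68 + 34.17 = 950.48
  TFR = 5 × 950.48 / 1000 = 4.7524
Cohort 2:
  Sum of ASFRs = 36.86 + 87.72 + 60.17 + 14.07 + 1.35 + 0.04 + 0.00 = 200.21
  TFR = 5 × 200.21 / 1000 = 1.00105
Difference = 4.7524 − 1.00105 = 3.75135

3.75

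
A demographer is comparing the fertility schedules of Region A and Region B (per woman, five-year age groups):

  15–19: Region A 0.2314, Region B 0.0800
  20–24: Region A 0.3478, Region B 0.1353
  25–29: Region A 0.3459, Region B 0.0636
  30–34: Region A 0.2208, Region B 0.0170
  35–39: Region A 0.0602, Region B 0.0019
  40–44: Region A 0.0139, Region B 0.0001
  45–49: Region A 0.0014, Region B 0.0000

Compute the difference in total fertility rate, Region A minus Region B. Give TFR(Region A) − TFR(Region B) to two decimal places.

Region A:
  Sum of ASFRs = 0.2314 + 0.3478 + 0.3459 + 0.2208 + 0.0602 + 0.0139 + 0.0014 = 1.2214
  TFR = 5 × 1.2214 = 6.107
Region B:
  Sum of ASFRs = 0.0800 + 0.1353 + 0.0636 + 0.0170 + 0.0019 + 0.0001 + 0.0000 = 0.2979
  TFR = 5 × 0.2979 = 1.4895
Difference = 6.107 − 1.4895 = 4.6175

4.62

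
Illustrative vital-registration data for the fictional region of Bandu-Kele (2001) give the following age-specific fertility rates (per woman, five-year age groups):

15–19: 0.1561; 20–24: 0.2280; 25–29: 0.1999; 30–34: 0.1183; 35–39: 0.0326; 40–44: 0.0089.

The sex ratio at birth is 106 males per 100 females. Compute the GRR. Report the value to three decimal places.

1.805

Proportion female at birth = 100 / (100 + 106) = 0.48544.
Sum of ASFRs = 0.1561 + 0.2280 + 0.1999 + 0.1183 + 0.0326 + 0.0089 = 0.7438
TFR = 5 × 0.7438 = 3.719
GRR = 0.48544 × 3.719 = 1.80535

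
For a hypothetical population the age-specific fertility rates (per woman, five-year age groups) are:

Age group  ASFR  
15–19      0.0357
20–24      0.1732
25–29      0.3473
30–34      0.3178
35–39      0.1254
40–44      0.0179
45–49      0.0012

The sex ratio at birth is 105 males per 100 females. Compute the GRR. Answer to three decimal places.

Proportion female at birth = 100 / (100 + 105) = 0.48780.
Sum of ASFRs = 0.0357 + 0.1732 + 0.3473 + 0.3178 + 0.1254 + 0.0179 + 0.0012 = 1.0185
TFR = 5 × 1.0185 = 5.0925
GRR = 0.48780 × 5.0925 = 2.48412

2.484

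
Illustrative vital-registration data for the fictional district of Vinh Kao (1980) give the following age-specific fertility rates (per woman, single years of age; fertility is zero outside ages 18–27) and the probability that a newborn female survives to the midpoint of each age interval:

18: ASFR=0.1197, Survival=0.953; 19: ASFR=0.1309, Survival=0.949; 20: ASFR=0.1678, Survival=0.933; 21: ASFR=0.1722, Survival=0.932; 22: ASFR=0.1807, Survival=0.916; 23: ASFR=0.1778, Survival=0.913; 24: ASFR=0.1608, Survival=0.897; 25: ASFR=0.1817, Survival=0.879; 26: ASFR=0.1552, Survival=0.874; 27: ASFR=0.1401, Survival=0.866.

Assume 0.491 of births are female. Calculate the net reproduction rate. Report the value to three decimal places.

0.709

Proportion female at birth = 0.491.
Per-age-group product (1 × ASFR × survival probability):
  18: 1 × 0.1197 × 0.953 = 0.11407
  19: 1 × 0.1309 × 0.949 = 0.12422
  20: 1 × 0.1678 × 0.933 = 0.15656
  21: 1 × 0.1722 × 0.932 = 0.16049
  22: 1 × 0.1807 × 0.916 = 0.16552
  23: 1 × 0.1778 × 0.913 = 0.16233
  24: 1 × 0.1608 × 0.897 = 0.14424
  25: 1 × 0.1817 × 0.879 = 0.15971
  26: 1 × 0.1552 × 0.874 = 0.13564
  27: 1 × 0.1401 × 0.866 = 0.12133
Sum = 1.44411
NRR = 0.491 × 1.44411 = 0.70906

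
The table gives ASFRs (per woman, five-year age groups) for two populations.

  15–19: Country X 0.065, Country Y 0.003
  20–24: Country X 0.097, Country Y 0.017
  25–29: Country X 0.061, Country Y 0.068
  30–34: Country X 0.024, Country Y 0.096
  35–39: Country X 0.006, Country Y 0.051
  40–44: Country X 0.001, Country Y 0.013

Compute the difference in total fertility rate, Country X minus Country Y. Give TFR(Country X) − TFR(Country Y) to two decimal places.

0.03

Country X:
  Sum of ASFRs = 0.065 + 0.097 + 0.061 + 0.024 + 0.006 + 0.001 = 0.254
  TFR = 5 × 0.254 = 1.27
Country Y:
  Sum of ASFRs = 0.003 + 0.017 + 0.068 + 0.096 + 0.051 + 0.013 = 0.248
  TFR = 5 × 0.248 = 1.24
Difference = 1.27 − 1.24 = 0.03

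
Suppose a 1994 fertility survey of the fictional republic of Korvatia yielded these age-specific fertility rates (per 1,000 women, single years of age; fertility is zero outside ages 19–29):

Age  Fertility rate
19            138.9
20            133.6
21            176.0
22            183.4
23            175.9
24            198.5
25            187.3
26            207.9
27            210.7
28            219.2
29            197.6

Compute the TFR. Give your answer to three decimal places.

2.029

Sum of ASFRs = 138.9 + 133.6 + 176.0 + 183.4 + 175.9 + 198.5 + 187.3 + 207.9 + 210.7 + 219.2 + 197.6 = 2029.0
TFR = 2029.0 / 1000 = 2.029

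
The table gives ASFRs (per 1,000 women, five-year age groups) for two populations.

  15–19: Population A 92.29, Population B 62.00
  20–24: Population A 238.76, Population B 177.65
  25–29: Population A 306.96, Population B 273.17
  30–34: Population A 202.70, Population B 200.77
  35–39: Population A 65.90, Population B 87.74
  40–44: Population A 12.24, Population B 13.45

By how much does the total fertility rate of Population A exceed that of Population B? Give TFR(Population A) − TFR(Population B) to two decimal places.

0.52

Population A:
  Sum of ASFRs = 92.29 + 238.76 + 306.96 + 202.70 + 65.90 + 12.24 = 918.85
  TFR = 5 × 918.85 / 1000 = 4.59425
Population B:
  Sum of ASFRs = 62.00 + 177.65 + 273.17 + 200.77 + 87.74 + 13.45 = 814.78
  TFR = 5 × 814.78 / 1000 = 4.0739
Difference = 4.59425 − 4.0739 = 0.52035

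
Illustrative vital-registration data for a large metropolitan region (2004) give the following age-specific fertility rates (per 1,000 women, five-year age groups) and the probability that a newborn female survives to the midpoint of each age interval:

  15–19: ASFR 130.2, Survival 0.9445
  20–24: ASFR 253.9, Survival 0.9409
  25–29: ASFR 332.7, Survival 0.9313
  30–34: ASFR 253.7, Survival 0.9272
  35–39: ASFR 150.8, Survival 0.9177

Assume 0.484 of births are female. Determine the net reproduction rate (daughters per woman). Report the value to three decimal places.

Proportion female at birth = 0.484.
Survival-weighted fertility by age (5·fₓ·Sₓ):
  15–19: 5 × 130.2/1000 × 0.9445 = 0.61487
  20–24: 5 × 253.9/1000 × 0.9409 = 1.19447
  25–29: 5 × 332.7/1000 × 0.9313 = 1.54922
  30–34: 5 × 253.7/1000 × 0.9272 = 1.17615
  35–39: 5 × 150.8/1000 × 0.9177 = 0.69195
Sum = 5.22666
NRR = 0.484 × 5.22666 = 2.52970

2.530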